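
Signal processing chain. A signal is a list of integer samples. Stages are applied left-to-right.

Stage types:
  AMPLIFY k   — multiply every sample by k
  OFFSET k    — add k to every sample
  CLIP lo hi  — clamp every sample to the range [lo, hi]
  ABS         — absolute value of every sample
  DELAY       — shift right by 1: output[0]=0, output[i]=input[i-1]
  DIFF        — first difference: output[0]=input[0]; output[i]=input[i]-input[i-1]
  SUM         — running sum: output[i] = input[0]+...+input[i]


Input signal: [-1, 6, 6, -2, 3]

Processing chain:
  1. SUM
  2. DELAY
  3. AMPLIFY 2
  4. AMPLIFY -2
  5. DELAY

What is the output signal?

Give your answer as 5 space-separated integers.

Input: [-1, 6, 6, -2, 3]
Stage 1 (SUM): sum[0..0]=-1, sum[0..1]=5, sum[0..2]=11, sum[0..3]=9, sum[0..4]=12 -> [-1, 5, 11, 9, 12]
Stage 2 (DELAY): [0, -1, 5, 11, 9] = [0, -1, 5, 11, 9] -> [0, -1, 5, 11, 9]
Stage 3 (AMPLIFY 2): 0*2=0, -1*2=-2, 5*2=10, 11*2=22, 9*2=18 -> [0, -2, 10, 22, 18]
Stage 4 (AMPLIFY -2): 0*-2=0, -2*-2=4, 10*-2=-20, 22*-2=-44, 18*-2=-36 -> [0, 4, -20, -44, -36]
Stage 5 (DELAY): [0, 0, 4, -20, -44] = [0, 0, 4, -20, -44] -> [0, 0, 4, -20, -44]

Answer: 0 0 4 -20 -44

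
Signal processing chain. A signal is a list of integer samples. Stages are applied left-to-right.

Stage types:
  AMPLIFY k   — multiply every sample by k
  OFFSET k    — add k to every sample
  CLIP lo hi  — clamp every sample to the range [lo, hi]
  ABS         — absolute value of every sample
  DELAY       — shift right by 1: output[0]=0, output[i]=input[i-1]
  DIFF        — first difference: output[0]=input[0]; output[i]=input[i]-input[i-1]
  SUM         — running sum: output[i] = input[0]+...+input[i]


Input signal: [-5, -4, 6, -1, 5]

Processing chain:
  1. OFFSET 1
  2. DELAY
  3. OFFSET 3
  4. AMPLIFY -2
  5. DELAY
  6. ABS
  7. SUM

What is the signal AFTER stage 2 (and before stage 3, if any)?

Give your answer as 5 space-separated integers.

Answer: 0 -4 -3 7 0

Derivation:
Input: [-5, -4, 6, -1, 5]
Stage 1 (OFFSET 1): -5+1=-4, -4+1=-3, 6+1=7, -1+1=0, 5+1=6 -> [-4, -3, 7, 0, 6]
Stage 2 (DELAY): [0, -4, -3, 7, 0] = [0, -4, -3, 7, 0] -> [0, -4, -3, 7, 0]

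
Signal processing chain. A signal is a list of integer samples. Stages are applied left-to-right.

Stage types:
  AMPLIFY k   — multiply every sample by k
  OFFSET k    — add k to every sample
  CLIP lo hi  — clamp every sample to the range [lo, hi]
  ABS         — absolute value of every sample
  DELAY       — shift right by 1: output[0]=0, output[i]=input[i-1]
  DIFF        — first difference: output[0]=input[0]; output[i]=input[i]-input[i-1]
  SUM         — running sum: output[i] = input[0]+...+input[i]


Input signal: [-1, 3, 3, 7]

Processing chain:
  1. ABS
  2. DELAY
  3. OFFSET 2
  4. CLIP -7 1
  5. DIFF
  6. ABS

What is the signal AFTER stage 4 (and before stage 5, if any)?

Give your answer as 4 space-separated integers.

Answer: 1 1 1 1

Derivation:
Input: [-1, 3, 3, 7]
Stage 1 (ABS): |-1|=1, |3|=3, |3|=3, |7|=7 -> [1, 3, 3, 7]
Stage 2 (DELAY): [0, 1, 3, 3] = [0, 1, 3, 3] -> [0, 1, 3, 3]
Stage 3 (OFFSET 2): 0+2=2, 1+2=3, 3+2=5, 3+2=5 -> [2, 3, 5, 5]
Stage 4 (CLIP -7 1): clip(2,-7,1)=1, clip(3,-7,1)=1, clip(5,-7,1)=1, clip(5,-7,1)=1 -> [1, 1, 1, 1]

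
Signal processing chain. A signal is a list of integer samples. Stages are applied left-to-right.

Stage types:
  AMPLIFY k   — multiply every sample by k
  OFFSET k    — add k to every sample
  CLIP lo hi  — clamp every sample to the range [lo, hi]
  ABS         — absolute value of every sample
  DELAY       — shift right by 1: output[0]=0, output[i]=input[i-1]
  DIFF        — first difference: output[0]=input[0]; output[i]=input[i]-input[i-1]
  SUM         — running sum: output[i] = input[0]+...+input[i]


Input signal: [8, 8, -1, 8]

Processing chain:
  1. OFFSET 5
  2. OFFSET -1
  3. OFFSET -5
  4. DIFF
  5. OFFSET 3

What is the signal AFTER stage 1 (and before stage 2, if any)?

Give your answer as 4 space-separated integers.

Answer: 13 13 4 13

Derivation:
Input: [8, 8, -1, 8]
Stage 1 (OFFSET 5): 8+5=13, 8+5=13, -1+5=4, 8+5=13 -> [13, 13, 4, 13]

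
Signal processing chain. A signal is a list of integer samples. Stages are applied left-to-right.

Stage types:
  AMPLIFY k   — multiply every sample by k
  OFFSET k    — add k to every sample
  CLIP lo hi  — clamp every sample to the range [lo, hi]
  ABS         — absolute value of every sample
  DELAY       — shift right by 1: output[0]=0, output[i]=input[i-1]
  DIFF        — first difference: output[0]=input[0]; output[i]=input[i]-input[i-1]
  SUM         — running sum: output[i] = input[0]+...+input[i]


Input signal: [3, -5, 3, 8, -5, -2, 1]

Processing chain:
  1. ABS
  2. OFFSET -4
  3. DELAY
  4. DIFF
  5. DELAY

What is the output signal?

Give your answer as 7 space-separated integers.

Input: [3, -5, 3, 8, -5, -2, 1]
Stage 1 (ABS): |3|=3, |-5|=5, |3|=3, |8|=8, |-5|=5, |-2|=2, |1|=1 -> [3, 5, 3, 8, 5, 2, 1]
Stage 2 (OFFSET -4): 3+-4=-1, 5+-4=1, 3+-4=-1, 8+-4=4, 5+-4=1, 2+-4=-2, 1+-4=-3 -> [-1, 1, -1, 4, 1, -2, -3]
Stage 3 (DELAY): [0, -1, 1, -1, 4, 1, -2] = [0, -1, 1, -1, 4, 1, -2] -> [0, -1, 1, -1, 4, 1, -2]
Stage 4 (DIFF): s[0]=0, -1-0=-1, 1--1=2, -1-1=-2, 4--1=5, 1-4=-3, -2-1=-3 -> [0, -1, 2, -2, 5, -3, -3]
Stage 5 (DELAY): [0, 0, -1, 2, -2, 5, -3] = [0, 0, -1, 2, -2, 5, -3] -> [0, 0, -1, 2, -2, 5, -3]

Answer: 0 0 -1 2 -2 5 -3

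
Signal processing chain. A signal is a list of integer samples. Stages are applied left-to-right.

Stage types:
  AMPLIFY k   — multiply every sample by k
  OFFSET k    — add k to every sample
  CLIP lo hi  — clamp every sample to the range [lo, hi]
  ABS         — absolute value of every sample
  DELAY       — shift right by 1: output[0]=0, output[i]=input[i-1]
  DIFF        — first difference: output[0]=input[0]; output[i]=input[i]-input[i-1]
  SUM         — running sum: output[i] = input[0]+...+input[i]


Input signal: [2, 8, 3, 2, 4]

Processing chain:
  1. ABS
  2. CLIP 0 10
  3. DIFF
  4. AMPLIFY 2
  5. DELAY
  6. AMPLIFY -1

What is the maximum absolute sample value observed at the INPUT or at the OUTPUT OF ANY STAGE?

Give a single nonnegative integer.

Input: [2, 8, 3, 2, 4] (max |s|=8)
Stage 1 (ABS): |2|=2, |8|=8, |3|=3, |2|=2, |4|=4 -> [2, 8, 3, 2, 4] (max |s|=8)
Stage 2 (CLIP 0 10): clip(2,0,10)=2, clip(8,0,10)=8, clip(3,0,10)=3, clip(2,0,10)=2, clip(4,0,10)=4 -> [2, 8, 3, 2, 4] (max |s|=8)
Stage 3 (DIFF): s[0]=2, 8-2=6, 3-8=-5, 2-3=-1, 4-2=2 -> [2, 6, -5, -1, 2] (max |s|=6)
Stage 4 (AMPLIFY 2): 2*2=4, 6*2=12, -5*2=-10, -1*2=-2, 2*2=4 -> [4, 12, -10, -2, 4] (max |s|=12)
Stage 5 (DELAY): [0, 4, 12, -10, -2] = [0, 4, 12, -10, -2] -> [0, 4, 12, -10, -2] (max |s|=12)
Stage 6 (AMPLIFY -1): 0*-1=0, 4*-1=-4, 12*-1=-12, -10*-1=10, -2*-1=2 -> [0, -4, -12, 10, 2] (max |s|=12)
Overall max amplitude: 12

Answer: 12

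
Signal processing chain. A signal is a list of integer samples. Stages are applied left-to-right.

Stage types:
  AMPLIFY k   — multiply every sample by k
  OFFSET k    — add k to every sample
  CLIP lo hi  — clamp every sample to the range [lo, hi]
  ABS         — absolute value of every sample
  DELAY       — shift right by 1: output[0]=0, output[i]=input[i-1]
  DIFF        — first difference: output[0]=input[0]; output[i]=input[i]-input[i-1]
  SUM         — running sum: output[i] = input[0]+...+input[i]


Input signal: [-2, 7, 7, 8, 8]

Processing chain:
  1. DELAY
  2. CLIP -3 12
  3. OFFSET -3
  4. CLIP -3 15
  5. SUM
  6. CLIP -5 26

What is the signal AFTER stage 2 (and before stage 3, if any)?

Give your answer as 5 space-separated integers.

Answer: 0 -2 7 7 8

Derivation:
Input: [-2, 7, 7, 8, 8]
Stage 1 (DELAY): [0, -2, 7, 7, 8] = [0, -2, 7, 7, 8] -> [0, -2, 7, 7, 8]
Stage 2 (CLIP -3 12): clip(0,-3,12)=0, clip(-2,-3,12)=-2, clip(7,-3,12)=7, clip(7,-3,12)=7, clip(8,-3,12)=8 -> [0, -2, 7, 7, 8]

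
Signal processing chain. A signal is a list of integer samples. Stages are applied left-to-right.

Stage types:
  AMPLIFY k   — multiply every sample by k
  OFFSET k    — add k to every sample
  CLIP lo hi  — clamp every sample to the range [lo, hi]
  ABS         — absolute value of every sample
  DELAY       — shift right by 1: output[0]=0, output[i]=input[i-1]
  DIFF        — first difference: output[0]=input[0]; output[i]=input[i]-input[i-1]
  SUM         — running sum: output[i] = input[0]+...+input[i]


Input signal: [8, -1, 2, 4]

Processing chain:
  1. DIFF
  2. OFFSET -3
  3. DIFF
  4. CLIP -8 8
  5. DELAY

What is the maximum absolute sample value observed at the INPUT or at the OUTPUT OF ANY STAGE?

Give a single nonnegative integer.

Input: [8, -1, 2, 4] (max |s|=8)
Stage 1 (DIFF): s[0]=8, -1-8=-9, 2--1=3, 4-2=2 -> [8, -9, 3, 2] (max |s|=9)
Stage 2 (OFFSET -3): 8+-3=5, -9+-3=-12, 3+-3=0, 2+-3=-1 -> [5, -12, 0, -1] (max |s|=12)
Stage 3 (DIFF): s[0]=5, -12-5=-17, 0--12=12, -1-0=-1 -> [5, -17, 12, -1] (max |s|=17)
Stage 4 (CLIP -8 8): clip(5,-8,8)=5, clip(-17,-8,8)=-8, clip(12,-8,8)=8, clip(-1,-8,8)=-1 -> [5, -8, 8, -1] (max |s|=8)
Stage 5 (DELAY): [0, 5, -8, 8] = [0, 5, -8, 8] -> [0, 5, -8, 8] (max |s|=8)
Overall max amplitude: 17

Answer: 17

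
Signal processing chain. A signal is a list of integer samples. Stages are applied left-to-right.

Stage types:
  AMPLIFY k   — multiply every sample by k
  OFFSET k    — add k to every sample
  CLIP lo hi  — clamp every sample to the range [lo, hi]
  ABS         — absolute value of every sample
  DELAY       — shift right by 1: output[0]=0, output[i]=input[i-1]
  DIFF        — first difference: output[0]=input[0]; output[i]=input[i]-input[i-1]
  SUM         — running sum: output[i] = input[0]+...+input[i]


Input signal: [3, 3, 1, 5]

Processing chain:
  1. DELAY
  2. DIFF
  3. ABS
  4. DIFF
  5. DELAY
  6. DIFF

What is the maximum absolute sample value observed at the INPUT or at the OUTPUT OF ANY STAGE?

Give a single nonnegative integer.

Input: [3, 3, 1, 5] (max |s|=5)
Stage 1 (DELAY): [0, 3, 3, 1] = [0, 3, 3, 1] -> [0, 3, 3, 1] (max |s|=3)
Stage 2 (DIFF): s[0]=0, 3-0=3, 3-3=0, 1-3=-2 -> [0, 3, 0, -2] (max |s|=3)
Stage 3 (ABS): |0|=0, |3|=3, |0|=0, |-2|=2 -> [0, 3, 0, 2] (max |s|=3)
Stage 4 (DIFF): s[0]=0, 3-0=3, 0-3=-3, 2-0=2 -> [0, 3, -3, 2] (max |s|=3)
Stage 5 (DELAY): [0, 0, 3, -3] = [0, 0, 3, -3] -> [0, 0, 3, -3] (max |s|=3)
Stage 6 (DIFF): s[0]=0, 0-0=0, 3-0=3, -3-3=-6 -> [0, 0, 3, -6] (max |s|=6)
Overall max amplitude: 6

Answer: 6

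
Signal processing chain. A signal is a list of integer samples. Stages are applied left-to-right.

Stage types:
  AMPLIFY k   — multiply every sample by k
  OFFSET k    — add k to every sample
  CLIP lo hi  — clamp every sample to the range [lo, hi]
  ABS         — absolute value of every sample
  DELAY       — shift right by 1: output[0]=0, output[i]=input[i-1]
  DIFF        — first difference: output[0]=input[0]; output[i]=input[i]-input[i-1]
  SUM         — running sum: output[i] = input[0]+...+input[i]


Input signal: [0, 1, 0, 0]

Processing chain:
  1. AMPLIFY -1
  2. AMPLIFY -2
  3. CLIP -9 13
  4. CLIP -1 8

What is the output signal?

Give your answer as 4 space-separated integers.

Input: [0, 1, 0, 0]
Stage 1 (AMPLIFY -1): 0*-1=0, 1*-1=-1, 0*-1=0, 0*-1=0 -> [0, -1, 0, 0]
Stage 2 (AMPLIFY -2): 0*-2=0, -1*-2=2, 0*-2=0, 0*-2=0 -> [0, 2, 0, 0]
Stage 3 (CLIP -9 13): clip(0,-9,13)=0, clip(2,-9,13)=2, clip(0,-9,13)=0, clip(0,-9,13)=0 -> [0, 2, 0, 0]
Stage 4 (CLIP -1 8): clip(0,-1,8)=0, clip(2,-1,8)=2, clip(0,-1,8)=0, clip(0,-1,8)=0 -> [0, 2, 0, 0]

Answer: 0 2 0 0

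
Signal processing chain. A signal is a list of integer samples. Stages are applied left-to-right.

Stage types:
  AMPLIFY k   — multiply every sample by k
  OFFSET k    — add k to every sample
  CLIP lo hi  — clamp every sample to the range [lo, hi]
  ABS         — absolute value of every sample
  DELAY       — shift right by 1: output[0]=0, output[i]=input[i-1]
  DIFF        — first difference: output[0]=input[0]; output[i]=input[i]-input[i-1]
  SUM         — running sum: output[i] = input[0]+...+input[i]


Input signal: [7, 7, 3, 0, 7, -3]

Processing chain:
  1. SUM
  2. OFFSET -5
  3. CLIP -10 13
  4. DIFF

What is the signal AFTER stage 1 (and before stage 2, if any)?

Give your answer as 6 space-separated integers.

Answer: 7 14 17 17 24 21

Derivation:
Input: [7, 7, 3, 0, 7, -3]
Stage 1 (SUM): sum[0..0]=7, sum[0..1]=14, sum[0..2]=17, sum[0..3]=17, sum[0..4]=24, sum[0..5]=21 -> [7, 14, 17, 17, 24, 21]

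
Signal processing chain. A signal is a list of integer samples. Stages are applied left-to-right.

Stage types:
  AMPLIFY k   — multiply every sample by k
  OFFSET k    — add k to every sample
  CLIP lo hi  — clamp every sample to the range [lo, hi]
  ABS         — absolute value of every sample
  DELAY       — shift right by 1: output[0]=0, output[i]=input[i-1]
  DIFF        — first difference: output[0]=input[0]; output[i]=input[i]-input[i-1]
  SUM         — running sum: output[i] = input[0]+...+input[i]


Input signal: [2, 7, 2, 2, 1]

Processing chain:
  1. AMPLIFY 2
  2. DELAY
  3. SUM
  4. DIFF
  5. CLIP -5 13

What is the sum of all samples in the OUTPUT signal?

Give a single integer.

Answer: 25

Derivation:
Input: [2, 7, 2, 2, 1]
Stage 1 (AMPLIFY 2): 2*2=4, 7*2=14, 2*2=4, 2*2=4, 1*2=2 -> [4, 14, 4, 4, 2]
Stage 2 (DELAY): [0, 4, 14, 4, 4] = [0, 4, 14, 4, 4] -> [0, 4, 14, 4, 4]
Stage 3 (SUM): sum[0..0]=0, sum[0..1]=4, sum[0..2]=18, sum[0..3]=22, sum[0..4]=26 -> [0, 4, 18, 22, 26]
Stage 4 (DIFF): s[0]=0, 4-0=4, 18-4=14, 22-18=4, 26-22=4 -> [0, 4, 14, 4, 4]
Stage 5 (CLIP -5 13): clip(0,-5,13)=0, clip(4,-5,13)=4, clip(14,-5,13)=13, clip(4,-5,13)=4, clip(4,-5,13)=4 -> [0, 4, 13, 4, 4]
Output sum: 25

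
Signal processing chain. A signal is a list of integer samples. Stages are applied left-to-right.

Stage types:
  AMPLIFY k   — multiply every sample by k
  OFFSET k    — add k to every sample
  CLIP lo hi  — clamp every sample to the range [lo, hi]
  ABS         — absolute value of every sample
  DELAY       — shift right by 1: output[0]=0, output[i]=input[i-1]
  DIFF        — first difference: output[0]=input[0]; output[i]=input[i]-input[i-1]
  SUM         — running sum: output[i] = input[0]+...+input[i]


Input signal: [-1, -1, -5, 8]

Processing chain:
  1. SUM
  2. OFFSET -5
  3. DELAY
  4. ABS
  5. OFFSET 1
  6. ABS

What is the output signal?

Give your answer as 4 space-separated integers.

Answer: 1 7 8 13

Derivation:
Input: [-1, -1, -5, 8]
Stage 1 (SUM): sum[0..0]=-1, sum[0..1]=-2, sum[0..2]=-7, sum[0..3]=1 -> [-1, -2, -7, 1]
Stage 2 (OFFSET -5): -1+-5=-6, -2+-5=-7, -7+-5=-12, 1+-5=-4 -> [-6, -7, -12, -4]
Stage 3 (DELAY): [0, -6, -7, -12] = [0, -6, -7, -12] -> [0, -6, -7, -12]
Stage 4 (ABS): |0|=0, |-6|=6, |-7|=7, |-12|=12 -> [0, 6, 7, 12]
Stage 5 (OFFSET 1): 0+1=1, 6+1=7, 7+1=8, 12+1=13 -> [1, 7, 8, 13]
Stage 6 (ABS): |1|=1, |7|=7, |8|=8, |13|=13 -> [1, 7, 8, 13]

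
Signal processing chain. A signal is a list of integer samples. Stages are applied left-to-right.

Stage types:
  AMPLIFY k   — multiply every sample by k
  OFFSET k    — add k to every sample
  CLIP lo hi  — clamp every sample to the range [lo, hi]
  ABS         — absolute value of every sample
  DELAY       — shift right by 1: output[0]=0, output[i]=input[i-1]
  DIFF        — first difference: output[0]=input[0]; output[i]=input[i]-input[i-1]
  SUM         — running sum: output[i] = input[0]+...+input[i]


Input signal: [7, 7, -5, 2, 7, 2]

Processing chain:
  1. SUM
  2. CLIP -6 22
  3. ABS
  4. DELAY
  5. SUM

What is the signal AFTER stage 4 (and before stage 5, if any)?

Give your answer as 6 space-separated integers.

Input: [7, 7, -5, 2, 7, 2]
Stage 1 (SUM): sum[0..0]=7, sum[0..1]=14, sum[0..2]=9, sum[0..3]=11, sum[0..4]=18, sum[0..5]=20 -> [7, 14, 9, 11, 18, 20]
Stage 2 (CLIP -6 22): clip(7,-6,22)=7, clip(14,-6,22)=14, clip(9,-6,22)=9, clip(11,-6,22)=11, clip(18,-6,22)=18, clip(20,-6,22)=20 -> [7, 14, 9, 11, 18, 20]
Stage 3 (ABS): |7|=7, |14|=14, |9|=9, |11|=11, |18|=18, |20|=20 -> [7, 14, 9, 11, 18, 20]
Stage 4 (DELAY): [0, 7, 14, 9, 11, 18] = [0, 7, 14, 9, 11, 18] -> [0, 7, 14, 9, 11, 18]

Answer: 0 7 14 9 11 18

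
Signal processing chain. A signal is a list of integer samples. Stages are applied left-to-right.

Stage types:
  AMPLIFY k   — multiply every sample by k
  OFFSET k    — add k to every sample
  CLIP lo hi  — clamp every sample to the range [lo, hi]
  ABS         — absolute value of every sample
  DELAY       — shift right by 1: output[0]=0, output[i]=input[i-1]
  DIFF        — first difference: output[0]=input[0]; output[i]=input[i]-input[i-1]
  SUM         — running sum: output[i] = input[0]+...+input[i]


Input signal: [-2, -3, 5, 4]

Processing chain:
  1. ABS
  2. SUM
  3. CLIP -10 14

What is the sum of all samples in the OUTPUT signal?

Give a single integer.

Answer: 31

Derivation:
Input: [-2, -3, 5, 4]
Stage 1 (ABS): |-2|=2, |-3|=3, |5|=5, |4|=4 -> [2, 3, 5, 4]
Stage 2 (SUM): sum[0..0]=2, sum[0..1]=5, sum[0..2]=10, sum[0..3]=14 -> [2, 5, 10, 14]
Stage 3 (CLIP -10 14): clip(2,-10,14)=2, clip(5,-10,14)=5, clip(10,-10,14)=10, clip(14,-10,14)=14 -> [2, 5, 10, 14]
Output sum: 31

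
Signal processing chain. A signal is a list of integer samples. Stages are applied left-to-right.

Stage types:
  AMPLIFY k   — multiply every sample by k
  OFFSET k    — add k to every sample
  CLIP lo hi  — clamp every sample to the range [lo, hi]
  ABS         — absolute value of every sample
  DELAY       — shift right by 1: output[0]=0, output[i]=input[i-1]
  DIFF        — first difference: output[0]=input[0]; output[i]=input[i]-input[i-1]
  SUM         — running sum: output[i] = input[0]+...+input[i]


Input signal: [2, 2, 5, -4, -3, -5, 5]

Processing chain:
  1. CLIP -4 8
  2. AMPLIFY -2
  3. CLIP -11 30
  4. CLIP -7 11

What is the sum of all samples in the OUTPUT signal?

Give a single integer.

Input: [2, 2, 5, -4, -3, -5, 5]
Stage 1 (CLIP -4 8): clip(2,-4,8)=2, clip(2,-4,8)=2, clip(5,-4,8)=5, clip(-4,-4,8)=-4, clip(-3,-4,8)=-3, clip(-5,-4,8)=-4, clip(5,-4,8)=5 -> [2, 2, 5, -4, -3, -4, 5]
Stage 2 (AMPLIFY -2): 2*-2=-4, 2*-2=-4, 5*-2=-10, -4*-2=8, -3*-2=6, -4*-2=8, 5*-2=-10 -> [-4, -4, -10, 8, 6, 8, -10]
Stage 3 (CLIP -11 30): clip(-4,-11,30)=-4, clip(-4,-11,30)=-4, clip(-10,-11,30)=-10, clip(8,-11,30)=8, clip(6,-11,30)=6, clip(8,-11,30)=8, clip(-10,-11,30)=-10 -> [-4, -4, -10, 8, 6, 8, -10]
Stage 4 (CLIP -7 11): clip(-4,-7,11)=-4, clip(-4,-7,11)=-4, clip(-10,-7,11)=-7, clip(8,-7,11)=8, clip(6,-7,11)=6, clip(8,-7,11)=8, clip(-10,-7,11)=-7 -> [-4, -4, -7, 8, 6, 8, -7]
Output sum: 0

Answer: 0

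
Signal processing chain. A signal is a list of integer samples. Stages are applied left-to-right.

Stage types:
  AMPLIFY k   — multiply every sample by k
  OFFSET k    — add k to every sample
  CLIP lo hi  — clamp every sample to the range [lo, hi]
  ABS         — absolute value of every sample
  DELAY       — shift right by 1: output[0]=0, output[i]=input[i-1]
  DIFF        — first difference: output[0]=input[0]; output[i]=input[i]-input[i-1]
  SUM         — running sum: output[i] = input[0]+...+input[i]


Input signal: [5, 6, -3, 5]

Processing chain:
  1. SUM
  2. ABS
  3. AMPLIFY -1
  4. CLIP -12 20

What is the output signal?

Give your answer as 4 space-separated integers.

Input: [5, 6, -3, 5]
Stage 1 (SUM): sum[0..0]=5, sum[0..1]=11, sum[0..2]=8, sum[0..3]=13 -> [5, 11, 8, 13]
Stage 2 (ABS): |5|=5, |11|=11, |8|=8, |13|=13 -> [5, 11, 8, 13]
Stage 3 (AMPLIFY -1): 5*-1=-5, 11*-1=-11, 8*-1=-8, 13*-1=-13 -> [-5, -11, -8, -13]
Stage 4 (CLIP -12 20): clip(-5,-12,20)=-5, clip(-11,-12,20)=-11, clip(-8,-12,20)=-8, clip(-13,-12,20)=-12 -> [-5, -11, -8, -12]

Answer: -5 -11 -8 -12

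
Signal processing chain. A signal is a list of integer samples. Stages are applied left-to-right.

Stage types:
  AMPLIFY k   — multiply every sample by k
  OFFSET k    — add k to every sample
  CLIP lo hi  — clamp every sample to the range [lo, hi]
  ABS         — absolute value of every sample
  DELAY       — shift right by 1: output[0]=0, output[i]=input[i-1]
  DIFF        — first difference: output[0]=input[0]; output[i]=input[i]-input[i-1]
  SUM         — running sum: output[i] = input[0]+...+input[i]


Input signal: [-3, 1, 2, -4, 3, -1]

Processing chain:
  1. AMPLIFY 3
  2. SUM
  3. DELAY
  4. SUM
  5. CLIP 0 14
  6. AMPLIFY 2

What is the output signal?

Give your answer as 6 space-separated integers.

Answer: 0 0 0 0 0 0

Derivation:
Input: [-3, 1, 2, -4, 3, -1]
Stage 1 (AMPLIFY 3): -3*3=-9, 1*3=3, 2*3=6, -4*3=-12, 3*3=9, -1*3=-3 -> [-9, 3, 6, -12, 9, -3]
Stage 2 (SUM): sum[0..0]=-9, sum[0..1]=-6, sum[0..2]=0, sum[0..3]=-12, sum[0..4]=-3, sum[0..5]=-6 -> [-9, -6, 0, -12, -3, -6]
Stage 3 (DELAY): [0, -9, -6, 0, -12, -3] = [0, -9, -6, 0, -12, -3] -> [0, -9, -6, 0, -12, -3]
Stage 4 (SUM): sum[0..0]=0, sum[0..1]=-9, sum[0..2]=-15, sum[0..3]=-15, sum[0..4]=-27, sum[0..5]=-30 -> [0, -9, -15, -15, -27, -30]
Stage 5 (CLIP 0 14): clip(0,0,14)=0, clip(-9,0,14)=0, clip(-15,0,14)=0, clip(-15,0,14)=0, clip(-27,0,14)=0, clip(-30,0,14)=0 -> [0, 0, 0, 0, 0, 0]
Stage 6 (AMPLIFY 2): 0*2=0, 0*2=0, 0*2=0, 0*2=0, 0*2=0, 0*2=0 -> [0, 0, 0, 0, 0, 0]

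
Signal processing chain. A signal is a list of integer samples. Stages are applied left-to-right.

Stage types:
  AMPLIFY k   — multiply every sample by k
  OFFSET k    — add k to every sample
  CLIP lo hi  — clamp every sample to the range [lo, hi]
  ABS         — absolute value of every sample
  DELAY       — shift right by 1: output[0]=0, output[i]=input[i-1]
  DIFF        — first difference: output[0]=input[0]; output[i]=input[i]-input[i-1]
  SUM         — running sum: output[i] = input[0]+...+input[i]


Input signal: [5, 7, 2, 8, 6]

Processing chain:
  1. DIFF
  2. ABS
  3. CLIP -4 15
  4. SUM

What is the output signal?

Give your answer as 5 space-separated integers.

Input: [5, 7, 2, 8, 6]
Stage 1 (DIFF): s[0]=5, 7-5=2, 2-7=-5, 8-2=6, 6-8=-2 -> [5, 2, -5, 6, -2]
Stage 2 (ABS): |5|=5, |2|=2, |-5|=5, |6|=6, |-2|=2 -> [5, 2, 5, 6, 2]
Stage 3 (CLIP -4 15): clip(5,-4,15)=5, clip(2,-4,15)=2, clip(5,-4,15)=5, clip(6,-4,15)=6, clip(2,-4,15)=2 -> [5, 2, 5, 6, 2]
Stage 4 (SUM): sum[0..0]=5, sum[0..1]=7, sum[0..2]=12, sum[0..3]=18, sum[0..4]=20 -> [5, 7, 12, 18, 20]

Answer: 5 7 12 18 20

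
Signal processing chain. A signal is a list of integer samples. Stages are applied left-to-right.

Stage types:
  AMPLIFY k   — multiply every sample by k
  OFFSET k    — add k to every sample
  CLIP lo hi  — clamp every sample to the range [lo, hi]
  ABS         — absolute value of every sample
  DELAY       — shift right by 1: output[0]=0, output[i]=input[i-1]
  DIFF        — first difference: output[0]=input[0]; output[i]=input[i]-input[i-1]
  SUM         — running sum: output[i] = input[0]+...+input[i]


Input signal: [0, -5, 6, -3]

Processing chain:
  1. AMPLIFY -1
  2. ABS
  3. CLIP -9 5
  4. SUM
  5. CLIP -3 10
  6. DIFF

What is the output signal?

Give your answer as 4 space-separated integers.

Input: [0, -5, 6, -3]
Stage 1 (AMPLIFY -1): 0*-1=0, -5*-1=5, 6*-1=-6, -3*-1=3 -> [0, 5, -6, 3]
Stage 2 (ABS): |0|=0, |5|=5, |-6|=6, |3|=3 -> [0, 5, 6, 3]
Stage 3 (CLIP -9 5): clip(0,-9,5)=0, clip(5,-9,5)=5, clip(6,-9,5)=5, clip(3,-9,5)=3 -> [0, 5, 5, 3]
Stage 4 (SUM): sum[0..0]=0, sum[0..1]=5, sum[0..2]=10, sum[0..3]=13 -> [0, 5, 10, 13]
Stage 5 (CLIP -3 10): clip(0,-3,10)=0, clip(5,-3,10)=5, clip(10,-3,10)=10, clip(13,-3,10)=10 -> [0, 5, 10, 10]
Stage 6 (DIFF): s[0]=0, 5-0=5, 10-5=5, 10-10=0 -> [0, 5, 5, 0]

Answer: 0 5 5 0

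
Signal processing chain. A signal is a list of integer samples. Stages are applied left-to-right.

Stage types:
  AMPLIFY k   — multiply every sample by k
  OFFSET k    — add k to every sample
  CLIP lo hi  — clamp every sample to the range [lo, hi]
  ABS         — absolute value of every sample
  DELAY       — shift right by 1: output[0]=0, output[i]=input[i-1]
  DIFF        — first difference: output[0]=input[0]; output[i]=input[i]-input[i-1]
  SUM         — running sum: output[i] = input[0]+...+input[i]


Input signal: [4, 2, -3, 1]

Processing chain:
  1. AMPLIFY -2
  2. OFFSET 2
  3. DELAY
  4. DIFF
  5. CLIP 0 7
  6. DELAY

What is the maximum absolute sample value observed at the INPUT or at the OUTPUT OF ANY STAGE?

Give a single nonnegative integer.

Input: [4, 2, -3, 1] (max |s|=4)
Stage 1 (AMPLIFY -2): 4*-2=-8, 2*-2=-4, -3*-2=6, 1*-2=-2 -> [-8, -4, 6, -2] (max |s|=8)
Stage 2 (OFFSET 2): -8+2=-6, -4+2=-2, 6+2=8, -2+2=0 -> [-6, -2, 8, 0] (max |s|=8)
Stage 3 (DELAY): [0, -6, -2, 8] = [0, -6, -2, 8] -> [0, -6, -2, 8] (max |s|=8)
Stage 4 (DIFF): s[0]=0, -6-0=-6, -2--6=4, 8--2=10 -> [0, -6, 4, 10] (max |s|=10)
Stage 5 (CLIP 0 7): clip(0,0,7)=0, clip(-6,0,7)=0, clip(4,0,7)=4, clip(10,0,7)=7 -> [0, 0, 4, 7] (max |s|=7)
Stage 6 (DELAY): [0, 0, 0, 4] = [0, 0, 0, 4] -> [0, 0, 0, 4] (max |s|=4)
Overall max amplitude: 10

Answer: 10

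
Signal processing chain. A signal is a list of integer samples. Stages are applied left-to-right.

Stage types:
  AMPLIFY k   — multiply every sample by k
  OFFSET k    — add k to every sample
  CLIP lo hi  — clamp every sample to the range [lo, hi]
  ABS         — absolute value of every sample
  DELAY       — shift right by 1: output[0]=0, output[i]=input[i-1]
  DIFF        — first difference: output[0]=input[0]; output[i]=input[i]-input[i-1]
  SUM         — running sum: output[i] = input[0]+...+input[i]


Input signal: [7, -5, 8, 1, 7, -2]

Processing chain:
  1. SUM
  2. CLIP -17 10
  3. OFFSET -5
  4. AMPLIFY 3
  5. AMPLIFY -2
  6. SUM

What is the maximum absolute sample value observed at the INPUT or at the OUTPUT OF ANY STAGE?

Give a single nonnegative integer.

Answer: 114

Derivation:
Input: [7, -5, 8, 1, 7, -2] (max |s|=8)
Stage 1 (SUM): sum[0..0]=7, sum[0..1]=2, sum[0..2]=10, sum[0..3]=11, sum[0..4]=18, sum[0..5]=16 -> [7, 2, 10, 11, 18, 16] (max |s|=18)
Stage 2 (CLIP -17 10): clip(7,-17,10)=7, clip(2,-17,10)=2, clip(10,-17,10)=10, clip(11,-17,10)=10, clip(18,-17,10)=10, clip(16,-17,10)=10 -> [7, 2, 10, 10, 10, 10] (max |s|=10)
Stage 3 (OFFSET -5): 7+-5=2, 2+-5=-3, 10+-5=5, 10+-5=5, 10+-5=5, 10+-5=5 -> [2, -3, 5, 5, 5, 5] (max |s|=5)
Stage 4 (AMPLIFY 3): 2*3=6, -3*3=-9, 5*3=15, 5*3=15, 5*3=15, 5*3=15 -> [6, -9, 15, 15, 15, 15] (max |s|=15)
Stage 5 (AMPLIFY -2): 6*-2=-12, -9*-2=18, 15*-2=-30, 15*-2=-30, 15*-2=-30, 15*-2=-30 -> [-12, 18, -30, -30, -30, -30] (max |s|=30)
Stage 6 (SUM): sum[0..0]=-12, sum[0..1]=6, sum[0..2]=-24, sum[0..3]=-54, sum[0..4]=-84, sum[0..5]=-114 -> [-12, 6, -24, -54, -84, -114] (max |s|=114)
Overall max amplitude: 114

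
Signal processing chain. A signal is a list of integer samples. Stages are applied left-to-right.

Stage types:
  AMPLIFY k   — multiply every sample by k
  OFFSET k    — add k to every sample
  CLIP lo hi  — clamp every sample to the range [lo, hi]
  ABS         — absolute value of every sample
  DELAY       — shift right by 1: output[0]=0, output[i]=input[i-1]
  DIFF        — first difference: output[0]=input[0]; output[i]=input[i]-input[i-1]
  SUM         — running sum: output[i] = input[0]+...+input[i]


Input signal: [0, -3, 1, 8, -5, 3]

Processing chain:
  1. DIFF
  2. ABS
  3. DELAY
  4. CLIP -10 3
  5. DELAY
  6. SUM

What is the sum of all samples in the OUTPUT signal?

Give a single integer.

Input: [0, -3, 1, 8, -5, 3]
Stage 1 (DIFF): s[0]=0, -3-0=-3, 1--3=4, 8-1=7, -5-8=-13, 3--5=8 -> [0, -3, 4, 7, -13, 8]
Stage 2 (ABS): |0|=0, |-3|=3, |4|=4, |7|=7, |-13|=13, |8|=8 -> [0, 3, 4, 7, 13, 8]
Stage 3 (DELAY): [0, 0, 3, 4, 7, 13] = [0, 0, 3, 4, 7, 13] -> [0, 0, 3, 4, 7, 13]
Stage 4 (CLIP -10 3): clip(0,-10,3)=0, clip(0,-10,3)=0, clip(3,-10,3)=3, clip(4,-10,3)=3, clip(7,-10,3)=3, clip(13,-10,3)=3 -> [0, 0, 3, 3, 3, 3]
Stage 5 (DELAY): [0, 0, 0, 3, 3, 3] = [0, 0, 0, 3, 3, 3] -> [0, 0, 0, 3, 3, 3]
Stage 6 (SUM): sum[0..0]=0, sum[0..1]=0, sum[0..2]=0, sum[0..3]=3, sum[0..4]=6, sum[0..5]=9 -> [0, 0, 0, 3, 6, 9]
Output sum: 18

Answer: 18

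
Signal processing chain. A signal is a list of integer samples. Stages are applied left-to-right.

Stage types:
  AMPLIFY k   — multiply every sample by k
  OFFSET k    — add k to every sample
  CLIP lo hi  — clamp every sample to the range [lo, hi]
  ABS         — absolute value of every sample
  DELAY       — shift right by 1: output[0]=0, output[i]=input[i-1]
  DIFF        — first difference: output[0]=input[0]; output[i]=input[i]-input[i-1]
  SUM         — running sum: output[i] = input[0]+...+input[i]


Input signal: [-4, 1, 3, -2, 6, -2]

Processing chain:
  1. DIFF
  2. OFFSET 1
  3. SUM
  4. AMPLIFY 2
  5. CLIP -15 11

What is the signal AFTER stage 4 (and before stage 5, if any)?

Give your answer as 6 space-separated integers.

Answer: -6 6 12 4 22 8

Derivation:
Input: [-4, 1, 3, -2, 6, -2]
Stage 1 (DIFF): s[0]=-4, 1--4=5, 3-1=2, -2-3=-5, 6--2=8, -2-6=-8 -> [-4, 5, 2, -5, 8, -8]
Stage 2 (OFFSET 1): -4+1=-3, 5+1=6, 2+1=3, -5+1=-4, 8+1=9, -8+1=-7 -> [-3, 6, 3, -4, 9, -7]
Stage 3 (SUM): sum[0..0]=-3, sum[0..1]=3, sum[0..2]=6, sum[0..3]=2, sum[0..4]=11, sum[0..5]=4 -> [-3, 3, 6, 2, 11, 4]
Stage 4 (AMPLIFY 2): -3*2=-6, 3*2=6, 6*2=12, 2*2=4, 11*2=22, 4*2=8 -> [-6, 6, 12, 4, 22, 8]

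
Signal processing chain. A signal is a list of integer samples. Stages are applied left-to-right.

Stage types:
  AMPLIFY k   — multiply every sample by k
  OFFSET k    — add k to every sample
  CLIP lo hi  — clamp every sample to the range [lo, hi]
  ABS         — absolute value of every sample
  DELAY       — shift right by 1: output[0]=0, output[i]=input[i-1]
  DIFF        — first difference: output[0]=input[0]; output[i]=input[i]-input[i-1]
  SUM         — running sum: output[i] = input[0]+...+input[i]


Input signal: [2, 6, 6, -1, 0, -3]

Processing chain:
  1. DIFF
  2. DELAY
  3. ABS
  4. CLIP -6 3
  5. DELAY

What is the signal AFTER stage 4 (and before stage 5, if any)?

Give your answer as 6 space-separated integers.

Input: [2, 6, 6, -1, 0, -3]
Stage 1 (DIFF): s[0]=2, 6-2=4, 6-6=0, -1-6=-7, 0--1=1, -3-0=-3 -> [2, 4, 0, -7, 1, -3]
Stage 2 (DELAY): [0, 2, 4, 0, -7, 1] = [0, 2, 4, 0, -7, 1] -> [0, 2, 4, 0, -7, 1]
Stage 3 (ABS): |0|=0, |2|=2, |4|=4, |0|=0, |-7|=7, |1|=1 -> [0, 2, 4, 0, 7, 1]
Stage 4 (CLIP -6 3): clip(0,-6,3)=0, clip(2,-6,3)=2, clip(4,-6,3)=3, clip(0,-6,3)=0, clip(7,-6,3)=3, clip(1,-6,3)=1 -> [0, 2, 3, 0, 3, 1]

Answer: 0 2 3 0 3 1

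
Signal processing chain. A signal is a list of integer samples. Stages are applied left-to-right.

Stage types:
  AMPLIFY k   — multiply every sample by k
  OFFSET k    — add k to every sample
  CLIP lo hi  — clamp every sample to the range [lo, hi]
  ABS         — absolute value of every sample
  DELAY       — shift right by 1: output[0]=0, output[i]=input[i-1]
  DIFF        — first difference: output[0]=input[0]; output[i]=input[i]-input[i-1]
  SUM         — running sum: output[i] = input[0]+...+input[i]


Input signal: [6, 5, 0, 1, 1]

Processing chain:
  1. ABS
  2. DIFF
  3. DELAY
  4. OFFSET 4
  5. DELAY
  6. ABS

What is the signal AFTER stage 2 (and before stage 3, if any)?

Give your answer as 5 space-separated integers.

Answer: 6 -1 -5 1 0

Derivation:
Input: [6, 5, 0, 1, 1]
Stage 1 (ABS): |6|=6, |5|=5, |0|=0, |1|=1, |1|=1 -> [6, 5, 0, 1, 1]
Stage 2 (DIFF): s[0]=6, 5-6=-1, 0-5=-5, 1-0=1, 1-1=0 -> [6, -1, -5, 1, 0]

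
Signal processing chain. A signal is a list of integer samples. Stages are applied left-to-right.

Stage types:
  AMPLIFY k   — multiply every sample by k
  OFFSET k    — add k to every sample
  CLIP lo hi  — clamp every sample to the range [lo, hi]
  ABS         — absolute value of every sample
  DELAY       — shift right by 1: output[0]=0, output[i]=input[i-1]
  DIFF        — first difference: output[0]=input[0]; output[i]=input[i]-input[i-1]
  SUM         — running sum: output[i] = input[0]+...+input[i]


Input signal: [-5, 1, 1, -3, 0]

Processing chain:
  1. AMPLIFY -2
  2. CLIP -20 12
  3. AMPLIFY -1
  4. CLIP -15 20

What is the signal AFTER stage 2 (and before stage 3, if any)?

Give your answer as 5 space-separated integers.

Input: [-5, 1, 1, -3, 0]
Stage 1 (AMPLIFY -2): -5*-2=10, 1*-2=-2, 1*-2=-2, -3*-2=6, 0*-2=0 -> [10, -2, -2, 6, 0]
Stage 2 (CLIP -20 12): clip(10,-20,12)=10, clip(-2,-20,12)=-2, clip(-2,-20,12)=-2, clip(6,-20,12)=6, clip(0,-20,12)=0 -> [10, -2, -2, 6, 0]

Answer: 10 -2 -2 6 0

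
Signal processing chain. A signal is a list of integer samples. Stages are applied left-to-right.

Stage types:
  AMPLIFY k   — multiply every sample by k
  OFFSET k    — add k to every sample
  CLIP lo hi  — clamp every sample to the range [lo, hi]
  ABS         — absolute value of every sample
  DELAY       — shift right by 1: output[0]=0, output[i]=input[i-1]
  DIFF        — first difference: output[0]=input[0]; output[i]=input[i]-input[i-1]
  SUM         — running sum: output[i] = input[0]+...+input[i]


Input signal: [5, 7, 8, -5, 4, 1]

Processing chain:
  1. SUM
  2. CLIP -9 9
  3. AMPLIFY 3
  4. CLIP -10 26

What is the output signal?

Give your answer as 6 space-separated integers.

Answer: 15 26 26 26 26 26

Derivation:
Input: [5, 7, 8, -5, 4, 1]
Stage 1 (SUM): sum[0..0]=5, sum[0..1]=12, sum[0..2]=20, sum[0..3]=15, sum[0..4]=19, sum[0..5]=20 -> [5, 12, 20, 15, 19, 20]
Stage 2 (CLIP -9 9): clip(5,-9,9)=5, clip(12,-9,9)=9, clip(20,-9,9)=9, clip(15,-9,9)=9, clip(19,-9,9)=9, clip(20,-9,9)=9 -> [5, 9, 9, 9, 9, 9]
Stage 3 (AMPLIFY 3): 5*3=15, 9*3=27, 9*3=27, 9*3=27, 9*3=27, 9*3=27 -> [15, 27, 27, 27, 27, 27]
Stage 4 (CLIP -10 26): clip(15,-10,26)=15, clip(27,-10,26)=26, clip(27,-10,26)=26, clip(27,-10,26)=26, clip(27,-10,26)=26, clip(27,-10,26)=26 -> [15, 26, 26, 26, 26, 26]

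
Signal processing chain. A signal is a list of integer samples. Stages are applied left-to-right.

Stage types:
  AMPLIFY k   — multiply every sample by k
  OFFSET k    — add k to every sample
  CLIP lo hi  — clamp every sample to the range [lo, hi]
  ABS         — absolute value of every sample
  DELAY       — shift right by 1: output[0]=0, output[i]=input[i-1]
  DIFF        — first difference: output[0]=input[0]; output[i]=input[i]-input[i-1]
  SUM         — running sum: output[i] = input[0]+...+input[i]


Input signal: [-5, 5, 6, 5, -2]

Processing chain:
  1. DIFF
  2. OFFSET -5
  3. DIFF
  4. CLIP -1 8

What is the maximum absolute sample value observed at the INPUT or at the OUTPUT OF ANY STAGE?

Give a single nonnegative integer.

Answer: 15

Derivation:
Input: [-5, 5, 6, 5, -2] (max |s|=6)
Stage 1 (DIFF): s[0]=-5, 5--5=10, 6-5=1, 5-6=-1, -2-5=-7 -> [-5, 10, 1, -1, -7] (max |s|=10)
Stage 2 (OFFSET -5): -5+-5=-10, 10+-5=5, 1+-5=-4, -1+-5=-6, -7+-5=-12 -> [-10, 5, -4, -6, -12] (max |s|=12)
Stage 3 (DIFF): s[0]=-10, 5--10=15, -4-5=-9, -6--4=-2, -12--6=-6 -> [-10, 15, -9, -2, -6] (max |s|=15)
Stage 4 (CLIP -1 8): clip(-10,-1,8)=-1, clip(15,-1,8)=8, clip(-9,-1,8)=-1, clip(-2,-1,8)=-1, clip(-6,-1,8)=-1 -> [-1, 8, -1, -1, -1] (max |s|=8)
Overall max amplitude: 15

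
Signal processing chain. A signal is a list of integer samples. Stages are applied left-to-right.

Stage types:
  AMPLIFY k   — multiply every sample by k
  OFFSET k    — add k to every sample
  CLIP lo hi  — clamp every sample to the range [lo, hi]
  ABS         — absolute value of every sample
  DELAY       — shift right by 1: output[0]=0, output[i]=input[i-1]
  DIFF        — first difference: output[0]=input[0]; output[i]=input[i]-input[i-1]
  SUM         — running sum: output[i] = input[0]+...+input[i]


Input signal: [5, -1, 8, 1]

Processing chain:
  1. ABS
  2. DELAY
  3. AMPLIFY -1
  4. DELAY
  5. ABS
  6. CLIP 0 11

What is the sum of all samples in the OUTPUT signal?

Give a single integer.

Input: [5, -1, 8, 1]
Stage 1 (ABS): |5|=5, |-1|=1, |8|=8, |1|=1 -> [5, 1, 8, 1]
Stage 2 (DELAY): [0, 5, 1, 8] = [0, 5, 1, 8] -> [0, 5, 1, 8]
Stage 3 (AMPLIFY -1): 0*-1=0, 5*-1=-5, 1*-1=-1, 8*-1=-8 -> [0, -5, -1, -8]
Stage 4 (DELAY): [0, 0, -5, -1] = [0, 0, -5, -1] -> [0, 0, -5, -1]
Stage 5 (ABS): |0|=0, |0|=0, |-5|=5, |-1|=1 -> [0, 0, 5, 1]
Stage 6 (CLIP 0 11): clip(0,0,11)=0, clip(0,0,11)=0, clip(5,0,11)=5, clip(1,0,11)=1 -> [0, 0, 5, 1]
Output sum: 6

Answer: 6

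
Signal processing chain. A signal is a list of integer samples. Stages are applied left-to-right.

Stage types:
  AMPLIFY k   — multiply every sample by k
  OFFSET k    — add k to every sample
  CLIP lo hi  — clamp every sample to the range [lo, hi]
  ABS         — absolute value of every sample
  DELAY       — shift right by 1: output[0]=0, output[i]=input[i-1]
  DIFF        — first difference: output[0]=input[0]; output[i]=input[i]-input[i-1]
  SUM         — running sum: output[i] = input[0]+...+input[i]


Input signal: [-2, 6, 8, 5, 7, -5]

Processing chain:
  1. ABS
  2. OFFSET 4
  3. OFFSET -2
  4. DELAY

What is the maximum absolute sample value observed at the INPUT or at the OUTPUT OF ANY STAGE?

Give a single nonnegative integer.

Input: [-2, 6, 8, 5, 7, -5] (max |s|=8)
Stage 1 (ABS): |-2|=2, |6|=6, |8|=8, |5|=5, |7|=7, |-5|=5 -> [2, 6, 8, 5, 7, 5] (max |s|=8)
Stage 2 (OFFSET 4): 2+4=6, 6+4=10, 8+4=12, 5+4=9, 7+4=11, 5+4=9 -> [6, 10, 12, 9, 11, 9] (max |s|=12)
Stage 3 (OFFSET -2): 6+-2=4, 10+-2=8, 12+-2=10, 9+-2=7, 11+-2=9, 9+-2=7 -> [4, 8, 10, 7, 9, 7] (max |s|=10)
Stage 4 (DELAY): [0, 4, 8, 10, 7, 9] = [0, 4, 8, 10, 7, 9] -> [0, 4, 8, 10, 7, 9] (max |s|=10)
Overall max amplitude: 12

Answer: 12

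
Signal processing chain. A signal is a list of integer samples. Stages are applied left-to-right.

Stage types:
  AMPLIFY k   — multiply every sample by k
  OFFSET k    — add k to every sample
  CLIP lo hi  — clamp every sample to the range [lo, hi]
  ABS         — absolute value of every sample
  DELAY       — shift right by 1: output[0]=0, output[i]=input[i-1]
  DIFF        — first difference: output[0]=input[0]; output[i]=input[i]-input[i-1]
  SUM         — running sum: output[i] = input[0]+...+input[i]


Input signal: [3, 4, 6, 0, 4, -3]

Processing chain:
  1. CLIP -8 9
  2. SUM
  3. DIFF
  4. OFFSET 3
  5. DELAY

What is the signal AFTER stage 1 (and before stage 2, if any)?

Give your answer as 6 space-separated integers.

Answer: 3 4 6 0 4 -3

Derivation:
Input: [3, 4, 6, 0, 4, -3]
Stage 1 (CLIP -8 9): clip(3,-8,9)=3, clip(4,-8,9)=4, clip(6,-8,9)=6, clip(0,-8,9)=0, clip(4,-8,9)=4, clip(-3,-8,9)=-3 -> [3, 4, 6, 0, 4, -3]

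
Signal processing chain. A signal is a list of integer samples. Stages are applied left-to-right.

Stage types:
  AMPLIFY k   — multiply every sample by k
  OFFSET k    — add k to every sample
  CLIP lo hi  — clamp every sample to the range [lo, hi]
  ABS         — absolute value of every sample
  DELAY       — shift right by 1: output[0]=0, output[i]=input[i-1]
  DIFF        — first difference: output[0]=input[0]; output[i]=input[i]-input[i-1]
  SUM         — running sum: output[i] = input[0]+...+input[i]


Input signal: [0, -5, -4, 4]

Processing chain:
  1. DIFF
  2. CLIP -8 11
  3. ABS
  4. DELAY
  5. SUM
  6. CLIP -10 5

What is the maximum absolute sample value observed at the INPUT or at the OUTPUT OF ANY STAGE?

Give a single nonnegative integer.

Input: [0, -5, -4, 4] (max |s|=5)
Stage 1 (DIFF): s[0]=0, -5-0=-5, -4--5=1, 4--4=8 -> [0, -5, 1, 8] (max |s|=8)
Stage 2 (CLIP -8 11): clip(0,-8,11)=0, clip(-5,-8,11)=-5, clip(1,-8,11)=1, clip(8,-8,11)=8 -> [0, -5, 1, 8] (max |s|=8)
Stage 3 (ABS): |0|=0, |-5|=5, |1|=1, |8|=8 -> [0, 5, 1, 8] (max |s|=8)
Stage 4 (DELAY): [0, 0, 5, 1] = [0, 0, 5, 1] -> [0, 0, 5, 1] (max |s|=5)
Stage 5 (SUM): sum[0..0]=0, sum[0..1]=0, sum[0..2]=5, sum[0..3]=6 -> [0, 0, 5, 6] (max |s|=6)
Stage 6 (CLIP -10 5): clip(0,-10,5)=0, clip(0,-10,5)=0, clip(5,-10,5)=5, clip(6,-10,5)=5 -> [0, 0, 5, 5] (max |s|=5)
Overall max amplitude: 8

Answer: 8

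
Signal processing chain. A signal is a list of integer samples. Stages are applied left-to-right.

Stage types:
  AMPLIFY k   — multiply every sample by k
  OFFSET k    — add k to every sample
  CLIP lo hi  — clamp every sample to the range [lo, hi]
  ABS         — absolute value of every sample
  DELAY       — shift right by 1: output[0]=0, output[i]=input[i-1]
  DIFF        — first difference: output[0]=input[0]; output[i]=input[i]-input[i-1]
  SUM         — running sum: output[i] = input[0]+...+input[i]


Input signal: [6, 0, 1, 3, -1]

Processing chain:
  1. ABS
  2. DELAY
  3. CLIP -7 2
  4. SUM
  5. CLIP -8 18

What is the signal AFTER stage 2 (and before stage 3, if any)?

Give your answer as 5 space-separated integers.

Answer: 0 6 0 1 3

Derivation:
Input: [6, 0, 1, 3, -1]
Stage 1 (ABS): |6|=6, |0|=0, |1|=1, |3|=3, |-1|=1 -> [6, 0, 1, 3, 1]
Stage 2 (DELAY): [0, 6, 0, 1, 3] = [0, 6, 0, 1, 3] -> [0, 6, 0, 1, 3]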